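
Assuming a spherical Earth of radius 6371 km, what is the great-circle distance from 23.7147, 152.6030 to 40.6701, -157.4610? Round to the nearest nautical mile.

Δλ = -157.4610 − 152.6030 = -310.0640°; wrapped into (−180°, 180°]: 49.9360°.
Δφ = 40.6701 − 23.7147 = 16.9554°.
a = sin²(Δφ/2) + cos φ₁ · cos φ₂ · sin²(Δλ/2) = 0.145466.
c = 2·atan2(√a, √(1−a)) = 0.78262 rad → d = 6371·c ≈ 4986.08 km ≈ 2692.27 nmi.

2692 nmi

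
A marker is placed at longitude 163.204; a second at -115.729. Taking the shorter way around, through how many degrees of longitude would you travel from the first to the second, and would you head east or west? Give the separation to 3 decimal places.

81.067° east

Raw difference: -115.729 − 163.204 = -278.933°.
Normalise into (−180°, 180°]: -278.933° + 360° = 81.067°.
Positive ⇒ the second point lies to the east; separation 81.067°.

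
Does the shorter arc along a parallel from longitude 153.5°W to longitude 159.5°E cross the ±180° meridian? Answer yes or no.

Yes

Naïve |159.5 − -153.5| = 313.0° > 180°, so the shorter arc goes the other way round — across 180°.
Signed shortest Δλ = ((159.5 − -153.5 + 180) mod 360) − 180 = -47.0°.
Going west by 47.0° from -153.5° passes through 180° before reaching +159.5°.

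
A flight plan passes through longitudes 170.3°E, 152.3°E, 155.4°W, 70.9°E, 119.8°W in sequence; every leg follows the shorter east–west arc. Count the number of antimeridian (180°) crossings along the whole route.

3

Leg 1: +170.3° → +152.3°, shortest Δλ = -18.0° (west) — does not cross 180°.
Leg 2: +152.3° → -155.4°, shortest Δλ = 52.3° (east) — crosses 180°.
Leg 3: -155.4° → +70.9°, shortest Δλ = -133.7° (west) — crosses 180°.
Leg 4: +70.9° → -119.8°, shortest Δλ = 169.3° (east) — crosses 180°.
Total crossings: 3.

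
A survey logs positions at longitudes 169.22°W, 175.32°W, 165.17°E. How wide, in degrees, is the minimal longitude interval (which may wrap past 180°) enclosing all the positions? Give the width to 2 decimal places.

Sort the longitudes: -175.32°, -169.22°, +165.17°.
Eastward gaps between consecutive values (wrapping around): 6.10°, 334.39°, 19.51°.
Largest gap = 334.39° ⇒ minimal covering band is its complement: 360° − 334.39° = 25.61°.
Band runs from +165.17° eastward to -169.22°, crossing the antimeridian.

25.61°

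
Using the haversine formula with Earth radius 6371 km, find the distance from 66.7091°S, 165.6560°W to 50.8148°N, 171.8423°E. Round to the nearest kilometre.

13205 km

Δλ = 171.8423 − -165.6560 = 337.4983°; wrapped into (−180°, 180°]: -22.5017°.
Δφ = 50.8148 − -66.7091 = 117.5239°.
a = sin²(Δφ/2) + cos φ₁ · cos φ₂ · sin²(Δλ/2) = 0.740569.
c = 2·atan2(√a, √(1−a)) = 2.07275 rad → d = 6371·c ≈ 13205.48 km.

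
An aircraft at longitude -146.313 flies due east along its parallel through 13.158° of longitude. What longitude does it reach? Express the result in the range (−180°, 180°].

-133.155°

Start at -146.313°; shift +13.158° → -133.155°.
-133.155° already lies in (−180°, 180°].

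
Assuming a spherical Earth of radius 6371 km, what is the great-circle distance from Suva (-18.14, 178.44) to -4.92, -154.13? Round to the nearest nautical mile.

Δλ = -154.13 − 178.44 = -332.57°; wrapped into (−180°, 180°]: 27.43°.
Δφ = -4.92 − -18.14 = 13.22°.
a = sin²(Δφ/2) + cos φ₁ · cos φ₂ · sin²(Δλ/2) = 0.066473.
c = 2·atan2(√a, √(1−a)) = 0.52154 rad → d = 6371·c ≈ 3322.71 km ≈ 1794.12 nmi.

1794 nmi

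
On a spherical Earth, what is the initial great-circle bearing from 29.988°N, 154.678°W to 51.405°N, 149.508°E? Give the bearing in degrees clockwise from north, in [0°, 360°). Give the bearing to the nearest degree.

314°

Δλ = 149.508 − -154.678 = 304.186°; wrapped into (−180°, 180°]: -55.814°.
θ = atan2( sin Δλ · cos φ₂ , cos φ₁ · sin φ₂ − sin φ₁ · cos φ₂ · cos Δλ )
  = atan2(-0.51603, 0.50176) = -45.803° → normalised to [0°, 360°): 314.197°.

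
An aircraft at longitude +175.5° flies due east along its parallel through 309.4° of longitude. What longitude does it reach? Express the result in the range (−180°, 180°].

Start at +175.5°; shift +309.4° → +484.9°.
+484.9° lies outside (−180°, 180°]; subtract 360° → +124.9°.

+124.9°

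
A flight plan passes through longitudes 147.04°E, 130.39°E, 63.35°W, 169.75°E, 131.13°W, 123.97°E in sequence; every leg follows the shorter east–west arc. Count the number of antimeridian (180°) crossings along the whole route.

4

Leg 1: +147.04° → +130.39°, shortest Δλ = -16.65° (west) — does not cross 180°.
Leg 2: +130.39° → -63.35°, shortest Δλ = 166.26° (east) — crosses 180°.
Leg 3: -63.35° → +169.75°, shortest Δλ = -126.9° (west) — crosses 180°.
Leg 4: +169.75° → -131.13°, shortest Δλ = 59.12° (east) — crosses 180°.
Leg 5: -131.13° → +123.97°, shortest Δλ = -104.9° (west) — crosses 180°.
Total crossings: 4.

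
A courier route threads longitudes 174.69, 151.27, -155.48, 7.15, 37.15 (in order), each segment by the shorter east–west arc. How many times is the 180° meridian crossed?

Leg 1: +174.69° → +151.27°, shortest Δλ = -23.42° (west) — does not cross 180°.
Leg 2: +151.27° → -155.48°, shortest Δλ = 53.25° (east) — crosses 180°.
Leg 3: -155.48° → +7.15°, shortest Δλ = 162.63° (east) — does not cross 180°.
Leg 4: +7.15° → +37.15°, shortest Δλ = 30.0° (east) — does not cross 180°.
Total crossings: 1.

1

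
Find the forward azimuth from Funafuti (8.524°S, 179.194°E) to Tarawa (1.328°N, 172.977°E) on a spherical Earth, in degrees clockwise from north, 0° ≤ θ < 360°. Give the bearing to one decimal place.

327.5°

Δλ = 172.977 − 179.194 = -6.217°.
θ = atan2( sin Δλ · cos φ₂ , cos φ₁ · sin φ₂ − sin φ₁ · cos φ₂ · cos Δλ )
  = atan2(-0.10827, 0.17023) = -32.456° → normalised to [0°, 360°): 327.544°.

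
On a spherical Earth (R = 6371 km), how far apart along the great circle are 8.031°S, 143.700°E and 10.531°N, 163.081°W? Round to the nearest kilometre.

Δλ = -163.081 − 143.700 = -306.781°; wrapped into (−180°, 180°]: 53.219°.
Δφ = 10.531 − -8.031 = 18.562°.
a = sin²(Δφ/2) + cos φ₁ · cos φ₂ · sin²(Δλ/2) = 0.221317.
c = 2·atan2(√a, √(1−a)) = 0.97959 rad → d = 6371·c ≈ 6240.95 km.

6241 km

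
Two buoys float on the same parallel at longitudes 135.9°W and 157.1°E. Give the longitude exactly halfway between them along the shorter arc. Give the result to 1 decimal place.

169.4°W

Signed shortest Δλ from -135.9° to +157.1° is -67.0°.
Midpoint longitude = -135.9° + (-67.0°)/2 = -135.9° − 33.5° = -169.4°.
(The naïve average (-135.9 + +157.1)/2 = 10.6° is on the wrong side of the globe.)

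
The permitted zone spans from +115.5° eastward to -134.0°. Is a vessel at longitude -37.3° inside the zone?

Band width going east from +115.5° to -134.0°: ((-134.0 − 115.5) mod 360) = 110.5°.
Offset of -37.3° east of the west edge: ((-37.3 − 115.5) mod 360) = 207.2°.
207.2° > 110.5° ⇒ outside.

No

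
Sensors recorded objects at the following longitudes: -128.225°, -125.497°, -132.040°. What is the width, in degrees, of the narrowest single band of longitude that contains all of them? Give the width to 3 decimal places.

Sort the longitudes: -132.040°, -128.225°, -125.497°.
Eastward gaps between consecutive values (wrapping around): 3.815°, 2.728°, 353.457°.
Largest gap = 353.457° ⇒ minimal covering band is its complement: 360° − 353.457° = 6.543°.
Band runs from -132.040° eastward to -125.497°.

6.543°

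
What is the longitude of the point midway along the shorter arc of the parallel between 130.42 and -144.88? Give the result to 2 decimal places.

Signed shortest Δλ from +130.42° to -144.88° is +84.70°.
Midpoint longitude = +130.42° + (+84.70°)/2 = +130.42° + 42.35° = +172.77°.
(The naïve average (+130.42 + -144.88)/2 = -7.23° is on the wrong side of the globe.)

+172.77°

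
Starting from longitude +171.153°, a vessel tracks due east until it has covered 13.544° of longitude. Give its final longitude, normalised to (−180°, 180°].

Start at +171.153°; shift +13.544° → +184.697°.
+184.697° lies outside (−180°, 180°]; subtract 360° → -175.303°.

-175.303°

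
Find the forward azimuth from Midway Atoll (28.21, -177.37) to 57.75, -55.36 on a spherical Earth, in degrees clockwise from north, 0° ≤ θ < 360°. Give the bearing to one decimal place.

27.2°

Δλ = -55.36 − -177.37 = 122.01°.
θ = atan2( sin Δλ · cos φ₂ , cos φ₁ · sin φ₂ − sin φ₁ · cos φ₂ · cos Δλ )
  = atan2(0.45248, 0.87898) = 27.239° → normalised to [0°, 360°): 27.239°.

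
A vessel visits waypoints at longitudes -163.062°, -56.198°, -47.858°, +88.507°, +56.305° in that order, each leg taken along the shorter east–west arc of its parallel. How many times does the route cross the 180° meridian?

Leg 1: -163.062° → -56.198°, shortest Δλ = 106.864° (east) — does not cross 180°.
Leg 2: -56.198° → -47.858°, shortest Δλ = 8.34° (east) — does not cross 180°.
Leg 3: -47.858° → +88.507°, shortest Δλ = 136.365° (east) — does not cross 180°.
Leg 4: +88.507° → +56.305°, shortest Δλ = -32.202° (west) — does not cross 180°.
Total crossings: 0.

0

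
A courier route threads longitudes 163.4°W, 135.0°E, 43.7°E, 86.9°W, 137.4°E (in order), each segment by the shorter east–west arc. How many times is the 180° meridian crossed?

2

Leg 1: -163.4° → +135.0°, shortest Δλ = -61.6° (west) — crosses 180°.
Leg 2: +135.0° → +43.7°, shortest Δλ = -91.3° (west) — does not cross 180°.
Leg 3: +43.7° → -86.9°, shortest Δλ = -130.6° (west) — does not cross 180°.
Leg 4: -86.9° → +137.4°, shortest Δλ = -135.7° (west) — crosses 180°.
Total crossings: 2.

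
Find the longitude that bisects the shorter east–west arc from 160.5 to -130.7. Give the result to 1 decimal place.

-165.1°

Signed shortest Δλ from +160.5° to -130.7° is +68.8°.
Midpoint longitude = +160.5° + (+68.8°)/2 = +160.5° + 34.4° = +194.9°.
Normalise into (−180°, 180°]: -165.1°.
(The naïve average (+160.5 + -130.7)/2 = 14.9° is on the wrong side of the globe.)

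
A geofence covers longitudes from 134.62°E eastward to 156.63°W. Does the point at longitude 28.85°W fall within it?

No

Band width going east from +134.62° to -156.63°: ((-156.63 − 134.62) mod 360) = 68.75°.
Offset of -28.85° east of the west edge: ((-28.85 − 134.62) mod 360) = 196.53°.
196.53° > 68.75° ⇒ outside.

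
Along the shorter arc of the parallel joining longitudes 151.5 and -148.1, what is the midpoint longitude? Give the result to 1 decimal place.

Signed shortest Δλ from +151.5° to -148.1° is +60.4°.
Midpoint longitude = +151.5° + (+60.4°)/2 = +151.5° + 30.2° = +181.7°.
Normalise into (−180°, 180°]: -178.3°.
(The naïve average (+151.5 + -148.1)/2 = 1.7° is on the wrong side of the globe.)

-178.3°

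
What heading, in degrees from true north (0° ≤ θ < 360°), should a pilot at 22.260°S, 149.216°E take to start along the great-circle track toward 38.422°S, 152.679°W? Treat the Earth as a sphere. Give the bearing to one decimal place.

Δλ = -152.679 − 149.216 = -301.895°; wrapped into (−180°, 180°]: 58.105°.
θ = atan2( sin Δλ · cos φ₂ , cos φ₁ · sin φ₂ − sin φ₁ · cos φ₂ · cos Δλ )
  = atan2(0.66517, -0.41833) = 122.166° → normalised to [0°, 360°): 122.166°.

122.2°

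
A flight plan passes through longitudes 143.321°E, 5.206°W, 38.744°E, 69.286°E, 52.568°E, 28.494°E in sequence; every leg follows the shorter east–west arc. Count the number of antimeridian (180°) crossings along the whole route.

0

Leg 1: +143.321° → -5.206°, shortest Δλ = -148.527° (west) — does not cross 180°.
Leg 2: -5.206° → +38.744°, shortest Δλ = 43.95° (east) — does not cross 180°.
Leg 3: +38.744° → +69.286°, shortest Δλ = 30.542° (east) — does not cross 180°.
Leg 4: +69.286° → +52.568°, shortest Δλ = -16.718° (west) — does not cross 180°.
Leg 5: +52.568° → +28.494°, shortest Δλ = -24.074° (west) — does not cross 180°.
Total crossings: 0.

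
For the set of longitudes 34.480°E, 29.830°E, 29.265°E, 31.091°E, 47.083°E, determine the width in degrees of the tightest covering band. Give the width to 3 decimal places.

17.818°

Sort the longitudes: +29.265°, +29.830°, +31.091°, +34.480°, +47.083°.
Eastward gaps between consecutive values (wrapping around): 0.565°, 1.261°, 3.389°, 12.603°, 342.182°.
Largest gap = 342.182° ⇒ minimal covering band is its complement: 360° − 342.182° = 17.818°.
Band runs from +29.265° eastward to +47.083°.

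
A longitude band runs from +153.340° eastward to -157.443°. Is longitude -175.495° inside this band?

Yes

Band width going east from +153.340° to -157.443°: ((-157.443 − 153.340) mod 360) = 49.217°.
Offset of -175.495° east of the west edge: ((-175.495 − 153.340) mod 360) = 31.165°.
31.165° ≤ 49.217° ⇒ inside.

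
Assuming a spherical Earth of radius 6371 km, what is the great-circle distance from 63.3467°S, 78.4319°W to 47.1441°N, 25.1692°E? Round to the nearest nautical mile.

8203 nmi

Δλ = 25.1692 − -78.4319 = 103.6011°.
Δφ = 47.1441 − -63.3467 = 110.4908°.
a = sin²(Δφ/2) + cos φ₁ · cos φ₂ · sin²(Δλ/2) = 0.863460.
c = 2·atan2(√a, √(1−a)) = 2.38462 rad → d = 6371·c ≈ 15192.42 km ≈ 8203.25 nmi.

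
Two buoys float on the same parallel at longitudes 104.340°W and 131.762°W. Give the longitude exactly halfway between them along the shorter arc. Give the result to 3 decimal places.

118.051°W

Signed shortest Δλ from -104.340° to -131.762° is -27.422°.
Midpoint longitude = -104.340° + (-27.422°)/2 = -104.340° − 13.711° = -118.051°.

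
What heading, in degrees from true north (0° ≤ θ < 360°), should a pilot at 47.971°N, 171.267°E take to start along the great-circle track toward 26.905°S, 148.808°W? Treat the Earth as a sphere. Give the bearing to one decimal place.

Δλ = -148.808 − 171.267 = -320.075°; wrapped into (−180°, 180°]: 39.925°.
θ = atan2( sin Δλ · cos φ₂ , cos φ₁ · sin φ₂ − sin φ₁ · cos φ₂ · cos Δλ )
  = atan2(0.57232, -0.81095) = 144.788° → normalised to [0°, 360°): 144.788°.

144.8°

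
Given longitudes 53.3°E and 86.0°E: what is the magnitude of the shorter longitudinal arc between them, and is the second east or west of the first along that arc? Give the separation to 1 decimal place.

Raw difference: 86.0 − 53.3 = 32.7°.
Normalise into (−180°, 180°]: 32.7° stays 32.7°.
Positive ⇒ the second point lies to the east; separation 32.7°.

32.7° east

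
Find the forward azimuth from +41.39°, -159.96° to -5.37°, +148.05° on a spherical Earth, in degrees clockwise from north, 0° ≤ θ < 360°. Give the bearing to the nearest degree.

239°

Δλ = 148.05 − -159.96 = 308.01°; wrapped into (−180°, 180°]: -51.99°.
θ = atan2( sin Δλ · cos φ₂ , cos φ₁ · sin φ₂ − sin φ₁ · cos φ₂ · cos Δλ )
  = atan2(-0.78445, -0.47558) = -121.227° → normalised to [0°, 360°): 238.773°.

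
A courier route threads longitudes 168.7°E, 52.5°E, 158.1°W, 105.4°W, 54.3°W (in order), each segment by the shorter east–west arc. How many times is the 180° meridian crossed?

1

Leg 1: +168.7° → +52.5°, shortest Δλ = -116.2° (west) — does not cross 180°.
Leg 2: +52.5° → -158.1°, shortest Δλ = 149.4° (east) — crosses 180°.
Leg 3: -158.1° → -105.4°, shortest Δλ = 52.7° (east) — does not cross 180°.
Leg 4: -105.4° → -54.3°, shortest Δλ = 51.1° (east) — does not cross 180°.
Total crossings: 1.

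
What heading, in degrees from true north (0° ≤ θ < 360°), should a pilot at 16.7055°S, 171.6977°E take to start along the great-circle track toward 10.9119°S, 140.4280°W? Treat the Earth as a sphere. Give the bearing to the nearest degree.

89°

Δλ = -140.4280 − 171.6977 = -312.1257°; wrapped into (−180°, 180°]: 47.8743°.
θ = atan2( sin Δλ · cos φ₂ , cos φ₁ · sin φ₂ − sin φ₁ · cos φ₂ · cos Δλ )
  = atan2(0.72827, 0.00802) = 89.369° → normalised to [0°, 360°): 89.369°.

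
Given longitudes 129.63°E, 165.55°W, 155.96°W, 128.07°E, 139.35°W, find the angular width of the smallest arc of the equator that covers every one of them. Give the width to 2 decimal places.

Sort the longitudes: -165.55°, -155.96°, -139.35°, +128.07°, +129.63°.
Eastward gaps between consecutive values (wrapping around): 9.59°, 16.61°, 267.42°, 1.56°, 64.82°.
Largest gap = 267.42° ⇒ minimal covering band is its complement: 360° − 267.42° = 92.58°.
Band runs from +128.07° eastward to -139.35°, crossing the antimeridian.

92.58°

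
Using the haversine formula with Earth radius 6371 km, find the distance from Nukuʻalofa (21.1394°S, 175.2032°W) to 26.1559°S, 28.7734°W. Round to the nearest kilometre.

Δλ = -28.7734 − -175.2032 = 146.4298°.
Δφ = -26.1559 − -21.1394 = -5.0165°.
a = sin²(Δφ/2) + cos φ₁ · cos φ₂ · sin²(Δλ/2) = 0.769292.
c = 2·atan2(√a, √(1−a)) = 2.13955 rad → d = 6371·c ≈ 13631.08 km.

13631 km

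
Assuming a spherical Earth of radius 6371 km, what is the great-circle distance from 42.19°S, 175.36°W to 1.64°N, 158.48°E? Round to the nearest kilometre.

Δλ = 158.48 − -175.36 = 333.84°; wrapped into (−180°, 180°]: -26.16°.
Δφ = 1.64 − -42.19 = 43.83°.
a = sin²(Δφ/2) + cos φ₁ · cos φ₂ · sin²(Δλ/2) = 0.177233.
c = 2·atan2(√a, √(1−a)) = 0.86907 rad → d = 6371·c ≈ 5536.87 km.

5537 km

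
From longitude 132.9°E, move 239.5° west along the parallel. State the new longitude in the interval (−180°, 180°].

106.6°W

Start at +132.9°; shift −239.5° → -106.6°.
-106.6° already lies in (−180°, 180°].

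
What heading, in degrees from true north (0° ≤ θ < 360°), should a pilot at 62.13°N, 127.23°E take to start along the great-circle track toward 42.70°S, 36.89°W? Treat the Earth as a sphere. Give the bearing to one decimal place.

326.8°

Δλ = -36.89 − 127.23 = -164.12°.
θ = atan2( sin Δλ · cos φ₂ , cos φ₁ · sin φ₂ − sin φ₁ · cos φ₂ · cos Δλ )
  = atan2(-0.20109, 0.30786) = -33.152° → normalised to [0°, 360°): 326.848°.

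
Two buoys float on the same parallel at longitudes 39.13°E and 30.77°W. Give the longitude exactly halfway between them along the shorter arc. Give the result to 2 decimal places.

4.18°E

Signed shortest Δλ from +39.13° to -30.77° is -69.90°.
Midpoint longitude = +39.13° + (-69.90°)/2 = +39.13° − 34.95° = +4.18°.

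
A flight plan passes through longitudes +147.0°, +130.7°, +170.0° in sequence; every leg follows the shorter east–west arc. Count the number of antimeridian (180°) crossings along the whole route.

0

Leg 1: +147.0° → +130.7°, shortest Δλ = -16.3° (west) — does not cross 180°.
Leg 2: +130.7° → +170.0°, shortest Δλ = 39.3° (east) — does not cross 180°.
Total crossings: 0.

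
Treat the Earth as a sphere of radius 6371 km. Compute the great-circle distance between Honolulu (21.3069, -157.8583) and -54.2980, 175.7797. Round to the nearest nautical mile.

Δλ = 175.7797 − -157.8583 = 333.6380°; wrapped into (−180°, 180°]: -26.3620°.
Δφ = -54.2980 − 21.3069 = -75.6049°.
a = sin²(Δφ/2) + cos φ₁ · cos φ₂ · sin²(Δλ/2) = 0.403966.
c = 2·atan2(√a, √(1−a)) = 1.37753 rad → d = 6371·c ≈ 8776.23 km ≈ 4738.78 nmi.

4739 nmi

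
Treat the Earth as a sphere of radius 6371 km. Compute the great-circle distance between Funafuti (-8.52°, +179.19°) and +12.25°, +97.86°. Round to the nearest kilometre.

9278 km

Δλ = 97.86 − 179.19 = -81.33°.
Δφ = 12.25 − -8.52 = 20.77°.
a = sin²(Δφ/2) + cos φ₁ · cos φ₂ · sin²(Δλ/2) = 0.442875.
c = 2·atan2(√a, √(1−a)) = 1.45630 rad → d = 6371·c ≈ 9278.06 km.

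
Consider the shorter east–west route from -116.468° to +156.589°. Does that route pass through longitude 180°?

Naïve |156.589 − -116.468| = 273.057° > 180°, so the shorter arc goes the other way round — across 180°.
Signed shortest Δλ = ((156.589 − -116.468 + 180) mod 360) − 180 = -86.943°.
Going west by 86.943° from -116.468° passes through 180° before reaching +156.589°.

Yes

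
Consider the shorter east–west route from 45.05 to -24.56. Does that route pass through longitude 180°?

No

Signed shortest Δλ = ((-24.56 − 45.05 + 180) mod 360) − 180 = -69.61°.
Going west by 69.61° from +45.05° reaches -24.56° without touching 180°.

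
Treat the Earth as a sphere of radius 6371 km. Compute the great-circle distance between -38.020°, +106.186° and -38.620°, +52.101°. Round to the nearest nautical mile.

2510 nmi

Δλ = 52.101 − 106.186 = -54.085°.
Δφ = -38.620 − -38.020 = -0.600°.
a = sin²(Δφ/2) + cos φ₁ · cos φ₂ · sin²(Δλ/2) = 0.127258.
c = 2·atan2(√a, √(1−a)) = 0.72953 rad → d = 6371·c ≈ 4647.86 km ≈ 2509.64 nmi.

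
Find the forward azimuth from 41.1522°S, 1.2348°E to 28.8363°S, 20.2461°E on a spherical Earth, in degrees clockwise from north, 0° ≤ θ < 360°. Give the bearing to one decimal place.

Δλ = 20.2461 − 1.2348 = 19.0113°.
θ = atan2( sin Δλ · cos φ₂ , cos φ₁ · sin φ₂ − sin φ₁ · cos φ₂ · cos Δλ )
  = atan2(0.28536, 0.18186) = 57.491° → normalised to [0°, 360°): 57.491°.

57.5°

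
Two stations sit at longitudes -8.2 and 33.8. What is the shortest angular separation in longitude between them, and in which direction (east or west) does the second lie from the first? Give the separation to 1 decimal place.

42.0° east

Raw difference: 33.8 − -8.2 = 42.0°.
Normalise into (−180°, 180°]: 42.0° stays 42.0°.
Positive ⇒ the second point lies to the east; separation 42.0°.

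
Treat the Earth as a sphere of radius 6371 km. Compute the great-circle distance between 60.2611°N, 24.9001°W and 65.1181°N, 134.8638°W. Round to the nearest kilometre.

Δλ = -134.8638 − -24.9001 = -109.9637°.
Δφ = 65.1181 − 60.2611 = 4.8570°.
a = sin²(Δφ/2) + cos φ₁ · cos φ₂ · sin²(Δλ/2) = 0.141781.
c = 2·atan2(√a, √(1−a)) = 0.77211 rad → d = 6371·c ≈ 4919.14 km.

4919 km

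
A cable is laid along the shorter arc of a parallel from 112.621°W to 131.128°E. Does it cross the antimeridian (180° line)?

Naïve |131.128 − -112.621| = 243.749° > 180°, so the shorter arc goes the other way round — across 180°.
Signed shortest Δλ = ((131.128 − -112.621 + 180) mod 360) − 180 = -116.251°.
Going west by 116.251° from -112.621° passes through 180° before reaching +131.128°.

Yes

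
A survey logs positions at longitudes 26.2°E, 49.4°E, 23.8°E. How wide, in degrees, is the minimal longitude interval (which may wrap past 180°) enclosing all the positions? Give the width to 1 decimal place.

25.6°

Sort the longitudes: +23.8°, +26.2°, +49.4°.
Eastward gaps between consecutive values (wrapping around): 2.4°, 23.2°, 334.4°.
Largest gap = 334.4° ⇒ minimal covering band is its complement: 360° − 334.4° = 25.6°.
Band runs from +23.8° eastward to +49.4°.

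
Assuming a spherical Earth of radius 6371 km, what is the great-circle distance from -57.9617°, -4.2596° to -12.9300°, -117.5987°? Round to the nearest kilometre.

Δλ = -117.5987 − -4.2596 = -113.3391°.
Δφ = -12.9300 − -57.9617 = 45.0317°.
a = sin²(Δφ/2) + cos φ₁ · cos φ₂ · sin²(Δλ/2) = 0.507577.
c = 2·atan2(√a, √(1−a)) = 1.58595 rad → d = 6371·c ≈ 10104.10 km.

10104 km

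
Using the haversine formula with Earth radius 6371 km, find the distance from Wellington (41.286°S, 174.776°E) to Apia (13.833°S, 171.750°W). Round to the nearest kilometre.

Δλ = -171.750 − 174.776 = -346.526°; wrapped into (−180°, 180°]: 13.474°.
Δφ = -13.833 − -41.286 = 27.453°.
a = sin²(Δφ/2) + cos φ₁ · cos φ₂ · sin²(Δλ/2) = 0.066347.
c = 2·atan2(√a, √(1−a)) = 0.52103 rad → d = 6371·c ≈ 3319.48 km.

3319 km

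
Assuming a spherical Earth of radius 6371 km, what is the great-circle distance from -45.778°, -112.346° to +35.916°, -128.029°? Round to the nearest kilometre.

9219 km

Δλ = -128.029 − -112.346 = -15.683°.
Δφ = 35.916 − -45.778 = 81.694°.
a = sin²(Δφ/2) + cos φ₁ · cos φ₂ · sin²(Δλ/2) = 0.438284.
c = 2·atan2(√a, √(1−a)) = 1.44705 rad → d = 6371·c ≈ 9219.15 km.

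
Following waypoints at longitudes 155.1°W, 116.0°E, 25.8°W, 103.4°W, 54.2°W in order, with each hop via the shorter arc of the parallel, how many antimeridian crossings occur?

1

Leg 1: -155.1° → +116.0°, shortest Δλ = -88.9° (west) — crosses 180°.
Leg 2: +116.0° → -25.8°, shortest Δλ = -141.8° (west) — does not cross 180°.
Leg 3: -25.8° → -103.4°, shortest Δλ = -77.6° (west) — does not cross 180°.
Leg 4: -103.4° → -54.2°, shortest Δλ = 49.2° (east) — does not cross 180°.
Total crossings: 1.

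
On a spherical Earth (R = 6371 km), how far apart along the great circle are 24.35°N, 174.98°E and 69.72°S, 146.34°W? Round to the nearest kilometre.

10904 km

Δλ = -146.34 − 174.98 = -321.32°; wrapped into (−180°, 180°]: 38.68°.
Δφ = -69.72 − 24.35 = -94.07°.
a = sin²(Δφ/2) + cos φ₁ · cos φ₂ · sin²(Δλ/2) = 0.570120.
c = 2·atan2(√a, √(1−a)) = 1.71150 rad → d = 6371·c ≈ 10903.97 km.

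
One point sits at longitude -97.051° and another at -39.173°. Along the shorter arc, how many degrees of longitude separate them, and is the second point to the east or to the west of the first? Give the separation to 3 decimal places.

Raw difference: -39.173 − -97.051 = 57.878°.
Normalise into (−180°, 180°]: 57.878° stays 57.878°.
Positive ⇒ the second point lies to the east; separation 57.878°.

57.878° east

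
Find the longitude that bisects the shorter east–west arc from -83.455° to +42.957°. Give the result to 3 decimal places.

Signed shortest Δλ from -83.455° to +42.957° is +126.412°.
Midpoint longitude = -83.455° + (+126.412°)/2 = -83.455° + 63.206° = -20.249°.

-20.249°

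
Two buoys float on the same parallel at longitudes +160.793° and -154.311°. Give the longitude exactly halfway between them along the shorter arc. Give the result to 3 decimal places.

-176.759°

Signed shortest Δλ from +160.793° to -154.311° is +44.896°.
Midpoint longitude = +160.793° + (+44.896°)/2 = +160.793° + 22.448° = +183.241°.
Normalise into (−180°, 180°]: -176.759°.
(The naïve average (+160.793 + -154.311)/2 = 3.241° is on the wrong side of the globe.)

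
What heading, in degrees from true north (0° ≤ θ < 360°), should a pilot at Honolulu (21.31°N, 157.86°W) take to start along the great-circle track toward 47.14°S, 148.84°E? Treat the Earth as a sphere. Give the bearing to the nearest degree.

Δλ = 148.84 − -157.86 = 306.70°; wrapped into (−180°, 180°]: -53.30°.
θ = atan2( sin Δλ · cos φ₂ , cos φ₁ · sin φ₂ − sin φ₁ · cos φ₂ · cos Δλ )
  = atan2(-0.54538, -0.83063) = -146.712° → normalised to [0°, 360°): 213.288°.

213°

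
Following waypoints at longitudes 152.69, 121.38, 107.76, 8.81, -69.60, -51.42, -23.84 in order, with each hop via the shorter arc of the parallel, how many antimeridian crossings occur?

0

Leg 1: +152.69° → +121.38°, shortest Δλ = -31.31° (west) — does not cross 180°.
Leg 2: +121.38° → +107.76°, shortest Δλ = -13.62° (west) — does not cross 180°.
Leg 3: +107.76° → +8.81°, shortest Δλ = -98.95° (west) — does not cross 180°.
Leg 4: +8.81° → -69.60°, shortest Δλ = -78.41° (west) — does not cross 180°.
Leg 5: -69.60° → -51.42°, shortest Δλ = 18.18° (east) — does not cross 180°.
Leg 6: -51.42° → -23.84°, shortest Δλ = 27.58° (east) — does not cross 180°.
Total crossings: 0.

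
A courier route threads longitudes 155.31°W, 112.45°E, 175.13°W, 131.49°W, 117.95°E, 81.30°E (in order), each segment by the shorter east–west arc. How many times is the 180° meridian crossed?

3

Leg 1: -155.31° → +112.45°, shortest Δλ = -92.24° (west) — crosses 180°.
Leg 2: +112.45° → -175.13°, shortest Δλ = 72.42° (east) — crosses 180°.
Leg 3: -175.13° → -131.49°, shortest Δλ = 43.64° (east) — does not cross 180°.
Leg 4: -131.49° → +117.95°, shortest Δλ = -110.56° (west) — crosses 180°.
Leg 5: +117.95° → +81.30°, shortest Δλ = -36.65° (west) — does not cross 180°.
Total crossings: 3.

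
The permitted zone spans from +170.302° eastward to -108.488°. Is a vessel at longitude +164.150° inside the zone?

No

Band width going east from +170.302° to -108.488°: ((-108.488 − 170.302) mod 360) = 81.210°.
Offset of +164.150° east of the west edge: ((164.150 − 170.302) mod 360) = 353.848°.
353.848° > 81.210° ⇒ outside.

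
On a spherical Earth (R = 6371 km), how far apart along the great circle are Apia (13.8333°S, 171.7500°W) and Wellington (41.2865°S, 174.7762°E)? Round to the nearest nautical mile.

1792 nmi

Δλ = 174.7762 − -171.7500 = 346.5262°; wrapped into (−180°, 180°]: -13.4738°.
Δφ = -41.2865 − -13.8333 = -27.4532°.
a = sin²(Δφ/2) + cos φ₁ · cos φ₂ · sin²(Δλ/2) = 0.066347.
c = 2·atan2(√a, √(1−a)) = 0.52103 rad → d = 6371·c ≈ 3319.50 km ≈ 1792.38 nmi.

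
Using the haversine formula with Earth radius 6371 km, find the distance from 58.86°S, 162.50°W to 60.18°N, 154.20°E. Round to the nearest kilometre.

Δλ = 154.20 − -162.50 = 316.70°; wrapped into (−180°, 180°]: -43.30°.
Δφ = 60.18 − -58.86 = 119.04°.
a = sin²(Δφ/2) + cos φ₁ · cos φ₂ · sin²(Δλ/2) = 0.777713.
c = 2·atan2(√a, √(1−a)) = 2.15967 rad → d = 6371·c ≈ 13759.26 km.

13759 km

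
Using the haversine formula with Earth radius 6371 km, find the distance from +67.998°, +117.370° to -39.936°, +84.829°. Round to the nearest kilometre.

Δλ = 84.829 − 117.370 = -32.541°.
Δφ = -39.936 − 67.998 = -107.934°.
a = sin²(Δφ/2) + cos φ₁ · cos φ₂ · sin²(Δλ/2) = 0.676509.
c = 2·atan2(√a, √(1−a)) = 1.93159 rad → d = 6371·c ≈ 12306.17 km.

12306 km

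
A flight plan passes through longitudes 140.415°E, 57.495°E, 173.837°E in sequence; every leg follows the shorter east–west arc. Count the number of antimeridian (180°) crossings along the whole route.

0

Leg 1: +140.415° → +57.495°, shortest Δλ = -82.92° (west) — does not cross 180°.
Leg 2: +57.495° → +173.837°, shortest Δλ = 116.342° (east) — does not cross 180°.
Total crossings: 0.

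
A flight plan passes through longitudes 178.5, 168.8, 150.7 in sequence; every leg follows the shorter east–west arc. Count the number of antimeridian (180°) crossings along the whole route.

0

Leg 1: +178.5° → +168.8°, shortest Δλ = -9.7° (west) — does not cross 180°.
Leg 2: +168.8° → +150.7°, shortest Δλ = -18.1° (west) — does not cross 180°.
Total crossings: 0.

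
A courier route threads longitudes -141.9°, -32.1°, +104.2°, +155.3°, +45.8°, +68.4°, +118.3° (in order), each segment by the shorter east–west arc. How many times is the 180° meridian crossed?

Leg 1: -141.9° → -32.1°, shortest Δλ = 109.8° (east) — does not cross 180°.
Leg 2: -32.1° → +104.2°, shortest Δλ = 136.3° (east) — does not cross 180°.
Leg 3: +104.2° → +155.3°, shortest Δλ = 51.1° (east) — does not cross 180°.
Leg 4: +155.3° → +45.8°, shortest Δλ = -109.5° (west) — does not cross 180°.
Leg 5: +45.8° → +68.4°, shortest Δλ = 22.6° (east) — does not cross 180°.
Leg 6: +68.4° → +118.3°, shortest Δλ = 49.9° (east) — does not cross 180°.
Total crossings: 0.

0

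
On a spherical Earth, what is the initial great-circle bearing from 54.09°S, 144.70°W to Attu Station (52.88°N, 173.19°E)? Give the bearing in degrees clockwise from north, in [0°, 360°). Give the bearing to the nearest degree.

334°

Δλ = 173.19 − -144.70 = 317.89°; wrapped into (−180°, 180°]: -42.11°.
θ = atan2( sin Δλ · cos φ₂ , cos φ₁ · sin φ₂ − sin φ₁ · cos φ₂ · cos Δλ )
  = atan2(-0.40467, 0.83028) = -25.984° → normalised to [0°, 360°): 334.016°.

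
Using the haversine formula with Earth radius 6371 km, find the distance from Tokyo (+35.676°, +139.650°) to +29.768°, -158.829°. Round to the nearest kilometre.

Δλ = -158.829 − 139.650 = -298.479°; wrapped into (−180°, 180°]: 61.521°.
Δφ = 29.768 − 35.676 = -5.908°.
a = sin²(Δφ/2) + cos φ₁ · cos φ₂ · sin²(Δλ/2) = 0.187106.
c = 2·atan2(√a, √(1−a)) = 0.89466 rad → d = 6371·c ≈ 5699.85 km.

5700 km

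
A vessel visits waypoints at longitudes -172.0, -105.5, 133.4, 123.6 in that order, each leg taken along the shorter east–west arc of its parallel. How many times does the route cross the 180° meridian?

Leg 1: -172.0° → -105.5°, shortest Δλ = 66.5° (east) — does not cross 180°.
Leg 2: -105.5° → +133.4°, shortest Δλ = -121.1° (west) — crosses 180°.
Leg 3: +133.4° → +123.6°, shortest Δλ = -9.8° (west) — does not cross 180°.
Total crossings: 1.

1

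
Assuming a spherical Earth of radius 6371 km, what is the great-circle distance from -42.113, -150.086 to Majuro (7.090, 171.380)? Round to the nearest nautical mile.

Δλ = 171.380 − -150.086 = 321.466°; wrapped into (−180°, 180°]: -38.534°.
Δφ = 7.090 − -42.113 = 49.203°.
a = sin²(Δφ/2) + cos φ₁ · cos φ₂ · sin²(Δλ/2) = 0.253462.
c = 2·atan2(√a, √(1−a)) = 1.05517 rad → d = 6371·c ≈ 6722.52 km ≈ 3629.87 nmi.

3630 nmi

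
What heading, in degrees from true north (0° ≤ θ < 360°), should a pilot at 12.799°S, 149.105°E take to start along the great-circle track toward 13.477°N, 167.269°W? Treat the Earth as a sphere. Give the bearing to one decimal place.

Δλ = -167.269 − 149.105 = -316.374°; wrapped into (−180°, 180°]: 43.626°.
θ = atan2( sin Δλ · cos φ₂ , cos φ₁ · sin φ₂ − sin φ₁ · cos φ₂ · cos Δλ )
  = atan2(0.67095, 0.38321) = 60.268° → normalised to [0°, 360°): 60.268°.

60.3°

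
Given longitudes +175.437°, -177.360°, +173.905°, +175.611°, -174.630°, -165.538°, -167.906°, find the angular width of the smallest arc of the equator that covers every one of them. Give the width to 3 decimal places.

20.557°

Sort the longitudes: -177.360°, -174.630°, -167.906°, -165.538°, +173.905°, +175.437°, +175.611°.
Eastward gaps between consecutive values (wrapping around): 2.730°, 6.724°, 2.368°, 339.443°, 1.532°, 0.174°, 7.029°.
Largest gap = 339.443° ⇒ minimal covering band is its complement: 360° − 339.443° = 20.557°.
Band runs from +173.905° eastward to -165.538°, crossing the antimeridian.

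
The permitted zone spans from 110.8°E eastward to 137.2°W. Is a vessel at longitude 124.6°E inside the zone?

Band width going east from +110.8° to -137.2°: ((-137.2 − 110.8) mod 360) = 112.0°.
Offset of +124.6° east of the west edge: ((124.6 − 110.8) mod 360) = 13.8°.
13.8° ≤ 112.0° ⇒ inside.

Yes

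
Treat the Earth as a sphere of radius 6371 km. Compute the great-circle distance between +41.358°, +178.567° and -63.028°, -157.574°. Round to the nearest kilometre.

11799 km

Δλ = -157.574 − 178.567 = -336.141°; wrapped into (−180°, 180°]: 23.859°.
Δφ = -63.028 − 41.358 = -104.386°.
a = sin²(Δφ/2) + cos φ₁ · cos φ₂ · sin²(Δλ/2) = 0.638773.
c = 2·atan2(√a, √(1−a)) = 1.85203 rad → d = 6371·c ≈ 11799.31 km.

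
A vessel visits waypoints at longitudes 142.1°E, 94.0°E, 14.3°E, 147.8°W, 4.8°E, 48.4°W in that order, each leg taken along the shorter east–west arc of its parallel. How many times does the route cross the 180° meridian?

Leg 1: +142.1° → +94.0°, shortest Δλ = -48.1° (west) — does not cross 180°.
Leg 2: +94.0° → +14.3°, shortest Δλ = -79.7° (west) — does not cross 180°.
Leg 3: +14.3° → -147.8°, shortest Δλ = -162.1° (west) — does not cross 180°.
Leg 4: -147.8° → +4.8°, shortest Δλ = 152.6° (east) — does not cross 180°.
Leg 5: +4.8° → -48.4°, shortest Δλ = -53.2° (west) — does not cross 180°.
Total crossings: 0.

0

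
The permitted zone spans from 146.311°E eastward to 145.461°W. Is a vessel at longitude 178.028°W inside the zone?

Band width going east from +146.311° to -145.461°: ((-145.461 − 146.311) mod 360) = 68.228°.
Offset of -178.028° east of the west edge: ((-178.028 − 146.311) mod 360) = 35.661°.
35.661° ≤ 68.228° ⇒ inside.

Yes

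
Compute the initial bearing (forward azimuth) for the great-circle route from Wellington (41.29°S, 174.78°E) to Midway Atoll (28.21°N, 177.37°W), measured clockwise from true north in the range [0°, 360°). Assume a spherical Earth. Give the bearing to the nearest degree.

Δλ = -177.37 − 174.78 = -352.15°; wrapped into (−180°, 180°]: 7.85°.
θ = atan2( sin Δλ · cos φ₂ , cos φ₁ · sin φ₂ − sin φ₁ · cos φ₂ · cos Δλ )
  = atan2(0.12036, 0.93122) = 7.364° → normalised to [0°, 360°): 7.364°.

7°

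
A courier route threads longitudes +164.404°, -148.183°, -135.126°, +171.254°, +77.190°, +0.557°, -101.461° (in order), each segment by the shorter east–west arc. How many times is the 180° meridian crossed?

Leg 1: +164.404° → -148.183°, shortest Δλ = 47.413° (east) — crosses 180°.
Leg 2: -148.183° → -135.126°, shortest Δλ = 13.057° (east) — does not cross 180°.
Leg 3: -135.126° → +171.254°, shortest Δλ = -53.62° (west) — crosses 180°.
Leg 4: +171.254° → +77.190°, shortest Δλ = -94.064° (west) — does not cross 180°.
Leg 5: +77.190° → +0.557°, shortest Δλ = -76.633° (west) — does not cross 180°.
Leg 6: +0.557° → -101.461°, shortest Δλ = -102.018° (west) — does not cross 180°.
Total crossings: 2.

2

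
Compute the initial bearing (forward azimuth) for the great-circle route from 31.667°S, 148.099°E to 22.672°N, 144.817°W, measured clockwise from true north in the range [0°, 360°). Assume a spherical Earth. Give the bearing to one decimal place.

58.7°

Δλ = -144.817 − 148.099 = -292.916°; wrapped into (−180°, 180°]: 67.084°.
θ = atan2( sin Δλ · cos φ₂ , cos φ₁ · sin φ₂ − sin φ₁ · cos φ₂ · cos Δλ )
  = atan2(0.84990, 0.51669) = 58.703° → normalised to [0°, 360°): 58.703°.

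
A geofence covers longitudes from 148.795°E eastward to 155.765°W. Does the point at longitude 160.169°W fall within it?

Yes

Band width going east from +148.795° to -155.765°: ((-155.765 − 148.795) mod 360) = 55.440°.
Offset of -160.169° east of the west edge: ((-160.169 − 148.795) mod 360) = 51.036°.
51.036° ≤ 55.440° ⇒ inside.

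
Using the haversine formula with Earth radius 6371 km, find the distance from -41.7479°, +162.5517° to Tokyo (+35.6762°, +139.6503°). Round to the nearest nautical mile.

4816 nmi

Δλ = 139.6503 − 162.5517 = -22.9014°.
Δφ = 35.6762 − -41.7479 = 77.4241°.
a = sin²(Δφ/2) + cos φ₁ · cos φ₂ · sin²(Δλ/2) = 0.415020.
c = 2·atan2(√a, √(1−a)) = 1.40001 rad → d = 6371·c ≈ 8919.44 km ≈ 4816.11 nmi.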